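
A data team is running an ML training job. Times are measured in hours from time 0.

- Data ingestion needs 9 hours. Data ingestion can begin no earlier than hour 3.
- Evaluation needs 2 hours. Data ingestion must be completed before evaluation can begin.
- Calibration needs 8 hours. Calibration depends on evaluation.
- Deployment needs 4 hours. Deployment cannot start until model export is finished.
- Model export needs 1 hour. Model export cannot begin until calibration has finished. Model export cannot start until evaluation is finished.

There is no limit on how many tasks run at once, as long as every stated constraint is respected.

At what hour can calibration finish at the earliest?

Data ingestion waits on its own release at hour 3, so it starts at hour 3 and finishes at 3 + 9 = hour 12.
After data ingestion (finishes hour 12), evaluation can start at hour 12 and finishes at hour 14.
Calibration cannot begin until evaluation (finishes hour 14). It runs from hour 14 to 14 + 8 = hour 22.

22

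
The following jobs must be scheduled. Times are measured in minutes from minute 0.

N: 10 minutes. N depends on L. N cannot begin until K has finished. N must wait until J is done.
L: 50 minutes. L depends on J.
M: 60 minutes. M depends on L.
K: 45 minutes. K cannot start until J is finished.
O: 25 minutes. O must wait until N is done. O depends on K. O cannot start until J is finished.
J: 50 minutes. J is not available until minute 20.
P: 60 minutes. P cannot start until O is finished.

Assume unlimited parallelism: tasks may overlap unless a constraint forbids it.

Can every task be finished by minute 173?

J cannot begin until its own release at minute 20. It runs from minute 20 to 20 + 50 = minute 70.
After J (finishes minute 70), L can start at minute 70 and finishes at minute 120.
After L (finishes minute 120), M can start at minute 120 and finishes at minute 180.
K cannot begin until J (finishes minute 70). It runs from minute 70 to 70 + 45 = minute 115.
For N: L (finishes minute 120); K (finishes minute 115); J (finishes minute 70). Taking the maximum gives a start of minute 120, and it finishes at 120 + 10 = minute 130.
O has to wait for N (finishes minute 130); K (finishes minute 115); J (finishes minute 70). The latest of these is minute 130, so O runs minute 130 to 130 + 25 = minute 155.
After O (finishes minute 155), P can start at minute 155 and finishes at minute 215.
The earliest everything can be done is minute 215, which is after the deadline of 173, so it is not possible.

No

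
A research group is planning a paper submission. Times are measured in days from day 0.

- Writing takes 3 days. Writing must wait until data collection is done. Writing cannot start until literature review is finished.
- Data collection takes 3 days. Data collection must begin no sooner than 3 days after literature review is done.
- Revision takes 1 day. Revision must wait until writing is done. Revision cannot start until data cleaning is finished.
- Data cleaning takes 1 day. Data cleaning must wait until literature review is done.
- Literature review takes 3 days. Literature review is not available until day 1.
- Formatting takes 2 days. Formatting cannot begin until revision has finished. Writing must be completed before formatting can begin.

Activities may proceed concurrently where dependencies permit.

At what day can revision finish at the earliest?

After its own release at day 1, literature review can start at day 1 and finishes at day 4.
Data cleaning cannot begin until literature review (finishes day 4). It runs from day 4 to 4 + 1 = day 5.
Data collection cannot begin until literature review (finishes day 4, plus 3-day gap → day 7). It runs from day 7 to 7 + 3 = day 10.
Writing needs all of data collection (finishes day 10); literature review (finishes day 4). That puts its earliest start at day 10; it finishes at 10 + 3 = day 13.
Revision has to wait for writing (finishes day 13); data cleaning (finishes day 5). The latest of these is day 13, so revision runs day 13 to 13 + 1 = day 14.

14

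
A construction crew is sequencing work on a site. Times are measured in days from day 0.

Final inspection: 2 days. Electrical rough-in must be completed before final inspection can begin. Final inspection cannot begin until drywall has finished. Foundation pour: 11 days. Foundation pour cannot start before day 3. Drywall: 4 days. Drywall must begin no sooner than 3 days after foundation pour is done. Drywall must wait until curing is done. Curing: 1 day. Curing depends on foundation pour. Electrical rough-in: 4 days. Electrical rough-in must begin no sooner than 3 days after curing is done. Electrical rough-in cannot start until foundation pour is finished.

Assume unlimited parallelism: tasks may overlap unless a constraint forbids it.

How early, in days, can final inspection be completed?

Foundation pour waits on its own release at day 3, so it starts at day 3 and finishes at 3 + 11 = day 14.
Curing cannot begin until foundation pour (finishes day 14). It runs from day 14 to 14 + 1 = day 15.
Drywall has to wait for foundation pour (finishes day 14, plus 3-day gap → day 17); curing (finishes day 15). The latest of these is day 17, so drywall runs day 17 to 17 + 4 = day 21.
Electrical rough-in needs all of curing (finishes day 15, plus 3-day gap → day 18); foundation pour (finishes day 14). That puts its earliest start at day 18; it finishes at 18 + 4 = day 22.
Final inspection cannot start until electrical rough-in (finishes day 22); drywall (finishes day 21). The controlling bound is day 22, so final inspection finishes at 22 + 2 = day 24.

24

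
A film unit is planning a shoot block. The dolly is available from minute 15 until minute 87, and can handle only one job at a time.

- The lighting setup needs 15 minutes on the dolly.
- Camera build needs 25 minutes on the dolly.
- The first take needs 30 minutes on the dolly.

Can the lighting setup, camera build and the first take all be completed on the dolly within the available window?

Yes

The dolly window is 87 − 15 = 72 minutes.
Running back to back, the jobs need 15 + 25 + 30 = 70 minutes on the dolly.
Since 70 ≤ 72, they fit within the window.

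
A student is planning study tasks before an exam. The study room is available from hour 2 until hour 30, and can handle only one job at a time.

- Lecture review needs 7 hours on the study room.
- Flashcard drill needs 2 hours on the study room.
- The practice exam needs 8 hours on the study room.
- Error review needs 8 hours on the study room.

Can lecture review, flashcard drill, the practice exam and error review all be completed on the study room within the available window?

Yes

The study room window is 30 − 2 = 28 hours.
Running back to back, the jobs need 7 + 2 + 8 + 8 = 25 hours on the study room.
Since 25 ≤ 28, they fit within the window.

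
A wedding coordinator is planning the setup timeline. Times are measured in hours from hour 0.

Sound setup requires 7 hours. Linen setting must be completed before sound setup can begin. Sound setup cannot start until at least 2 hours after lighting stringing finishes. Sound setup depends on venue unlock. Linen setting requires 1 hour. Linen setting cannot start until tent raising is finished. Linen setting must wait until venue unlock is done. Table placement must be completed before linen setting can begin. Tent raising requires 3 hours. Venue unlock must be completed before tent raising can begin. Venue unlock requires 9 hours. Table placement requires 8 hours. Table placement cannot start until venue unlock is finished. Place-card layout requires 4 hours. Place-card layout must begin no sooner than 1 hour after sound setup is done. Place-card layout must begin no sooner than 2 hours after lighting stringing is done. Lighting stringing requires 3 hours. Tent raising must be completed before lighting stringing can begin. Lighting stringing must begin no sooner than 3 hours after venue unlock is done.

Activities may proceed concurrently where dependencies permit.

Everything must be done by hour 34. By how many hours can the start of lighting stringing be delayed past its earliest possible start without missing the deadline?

5

Venue unlock can start immediately at hour 0; it finishes at hour 9.
After venue unlock (finishes hour 9), tent raising can start at hour 9 and finishes at hour 12.
Lighting stringing cannot start until tent raising (finishes hour 12); venue unlock (finishes hour 9, plus 3-hour gap → hour 12). The controlling bound is hour 12, so lighting stringing finishes at 12 + 3 = hour 15.

Working backward from the deadline:
To finish by hour 34, place-card layout (duration 4) must start no later than hour 30.
Since place-card layout (must start by hour 30, minus 1-hour gap → hour 29) depends on it, sound setup must finish by hour 29. Backing off its 7-hour duration gives a latest start of hour 22.
Lighting stringing must finish in time for sound setup (must start by hour 22, minus 2-hour gap → hour 20); place-card layout (must start by hour 30, minus 2-hour gap → hour 28). The tightest is hour 20, so lighting stringing must start by 20 − 3 = hour 17.
So lighting stringing can start as early as hour 12 and as late as hour 17, giving 17 − 12 = 5 hours of slack.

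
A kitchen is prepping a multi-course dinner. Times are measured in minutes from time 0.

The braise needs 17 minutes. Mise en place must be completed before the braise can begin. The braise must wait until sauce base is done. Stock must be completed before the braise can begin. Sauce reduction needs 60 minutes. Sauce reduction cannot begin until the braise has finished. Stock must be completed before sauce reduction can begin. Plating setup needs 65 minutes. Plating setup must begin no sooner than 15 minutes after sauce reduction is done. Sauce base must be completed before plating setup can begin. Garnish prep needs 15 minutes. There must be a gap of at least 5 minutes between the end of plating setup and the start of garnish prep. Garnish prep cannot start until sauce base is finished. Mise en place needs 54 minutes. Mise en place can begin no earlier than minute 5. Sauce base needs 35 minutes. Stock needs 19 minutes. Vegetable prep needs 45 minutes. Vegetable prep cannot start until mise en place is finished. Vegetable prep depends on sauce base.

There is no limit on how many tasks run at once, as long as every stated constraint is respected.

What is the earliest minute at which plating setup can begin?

Sauce base can start immediately at minute 0; it finishes at minute 35.
Stock has no prerequisites, so it starts at minute 0 and finishes at minute 19.
Mise en place waits on its own release at minute 5, so it starts at minute 5 and finishes at 5 + 54 = minute 59.
The braise cannot start until mise en place (finishes minute 59); sauce base (finishes minute 35); stock (finishes minute 19). The controlling bound is minute 59, so the braise finishes at 59 + 17 = minute 76.
Sauce reduction has to wait for the braise (finishes minute 76); stock (finishes minute 19). The latest of these is minute 76, so sauce reduction runs minute 76 to 76 + 60 = minute 136.
Plating setup waits on sauce reduction (finishes minute 136, plus 15-minute gap → minute 151); sauce base (finishes minute 35). The latest of these is minute 151, which is the earliest plating setup can start.

151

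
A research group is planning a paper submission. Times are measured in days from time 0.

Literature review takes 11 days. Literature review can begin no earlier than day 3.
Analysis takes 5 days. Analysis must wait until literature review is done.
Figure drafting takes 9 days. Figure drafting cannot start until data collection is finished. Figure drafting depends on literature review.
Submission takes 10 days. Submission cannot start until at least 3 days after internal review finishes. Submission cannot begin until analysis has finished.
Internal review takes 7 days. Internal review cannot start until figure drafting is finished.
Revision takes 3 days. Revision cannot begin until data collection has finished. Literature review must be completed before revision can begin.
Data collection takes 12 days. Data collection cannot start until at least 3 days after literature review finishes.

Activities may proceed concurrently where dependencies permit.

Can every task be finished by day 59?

Literature review waits on its own release at day 3, so it starts at day 3 and finishes at 3 + 11 = day 14.
After literature review (finishes day 14), analysis can start at day 14 and finishes at day 19.
Data collection cannot begin until literature review (finishes day 14, plus 3-day gap → day 17). It runs from day 17 to 17 + 12 = day 29.
For revision: data collection (finishes day 29); literature review (finishes day 14). Taking the maximum gives a start of day 29, and it finishes at 29 + 3 = day 32.
Figure drafting needs all of data collection (finishes day 29); literature review (finishes day 14). That puts its earliest start at day 29; it finishes at 29 + 9 = day 38.
After figure drafting (finishes day 38), internal review can start at day 38 and finishes at day 45.
Submission cannot start until internal review (finishes day 45, plus 3-day gap → day 48); analysis (finishes day 19). The controlling bound is day 48, so submission finishes at 48 + 10 = day 58.
Every task is finished by day 58, which is no later than the deadline of 59, so the schedule is feasible.

Yes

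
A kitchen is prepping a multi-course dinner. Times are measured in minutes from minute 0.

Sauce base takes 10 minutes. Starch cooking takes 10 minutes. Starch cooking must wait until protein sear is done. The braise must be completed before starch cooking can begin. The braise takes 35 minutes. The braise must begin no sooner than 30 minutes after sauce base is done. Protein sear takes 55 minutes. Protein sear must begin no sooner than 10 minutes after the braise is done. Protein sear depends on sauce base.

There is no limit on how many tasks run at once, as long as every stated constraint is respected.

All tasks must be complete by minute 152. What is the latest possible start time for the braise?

42

Starch cooking must finish by minute 152; it takes 10 minutes, so it must start by 152 − 10 = minute 142.
Protein sear feeds into starch cooking (must start by minute 142); so protein sear must finish by minute 142 and therefore start by minute 87.
The braise feeds protein sear (must start by minute 87, minus 10-minute gap → minute 77); starch cooking (must start by minute 142). Taking the minimum, the braise must finish by minute 77 and start by 77 − 35 = minute 42.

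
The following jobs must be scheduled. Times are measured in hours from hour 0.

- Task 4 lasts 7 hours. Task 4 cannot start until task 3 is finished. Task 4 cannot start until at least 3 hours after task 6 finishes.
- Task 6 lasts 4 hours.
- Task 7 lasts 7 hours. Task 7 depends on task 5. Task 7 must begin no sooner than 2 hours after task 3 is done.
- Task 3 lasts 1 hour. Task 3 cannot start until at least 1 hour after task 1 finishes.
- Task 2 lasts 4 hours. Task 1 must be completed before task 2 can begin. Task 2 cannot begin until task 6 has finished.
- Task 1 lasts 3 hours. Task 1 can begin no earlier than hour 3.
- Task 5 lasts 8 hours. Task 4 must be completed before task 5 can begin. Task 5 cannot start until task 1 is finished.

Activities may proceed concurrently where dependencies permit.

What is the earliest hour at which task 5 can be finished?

23

Nothing blocks task 6, so it runs from hour 0 to hour 4.
Task 1 cannot begin until its own release at hour 3. It runs from hour 3 to 3 + 3 = hour 6.
Task 3 cannot begin until task 1 (finishes hour 6, plus 1-hour gap → hour 7). It runs from hour 7 to 7 + 1 = hour 8.
Task 4 has to wait for task 3 (finishes hour 8); task 6 (finishes hour 4, plus 3-hour gap → hour 7). The latest of these is hour 8, so task 4 runs hour 8 to 8 + 7 = hour 15.
Task 5 cannot start until task 4 (finishes hour 15); task 1 (finishes hour 6). The controlling bound is hour 15, so task 5 finishes at 15 + 8 = hour 23.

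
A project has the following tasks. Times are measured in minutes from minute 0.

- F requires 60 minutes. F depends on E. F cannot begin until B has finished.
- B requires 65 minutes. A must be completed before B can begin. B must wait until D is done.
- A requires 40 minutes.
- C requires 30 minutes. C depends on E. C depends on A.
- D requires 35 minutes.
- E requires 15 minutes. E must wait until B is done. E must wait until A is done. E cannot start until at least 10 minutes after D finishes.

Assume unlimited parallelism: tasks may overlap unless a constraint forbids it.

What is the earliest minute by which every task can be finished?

180

D has no prerequisites, so it starts at minute 0 and finishes at minute 35.
Nothing blocks A, so it runs from minute 0 to minute 40.
B needs all of A (finishes minute 40); D (finishes minute 35). That puts its earliest start at minute 40; it finishes at 40 + 65 = minute 105.
E needs all of B (finishes minute 105); A (finishes minute 40); D (finishes minute 35, plus 10-minute gap → minute 45). That puts its earliest start at minute 105; it finishes at 105 + 15 = minute 120.
F has to wait for E (finishes minute 120); B (finishes minute 105). The latest of these is minute 120, so F runs minute 120 to 120 + 60 = minute 180.
For C: E (finishes minute 120); A (finishes minute 40). Taking the maximum gives a start of minute 120, and it finishes at 120 + 30 = minute 150.
All tasks are finished once the last one completes. Finish times: A at 40, B at 105, C at 150, D at 35, E at 120, F at 180. The latest is minute 180.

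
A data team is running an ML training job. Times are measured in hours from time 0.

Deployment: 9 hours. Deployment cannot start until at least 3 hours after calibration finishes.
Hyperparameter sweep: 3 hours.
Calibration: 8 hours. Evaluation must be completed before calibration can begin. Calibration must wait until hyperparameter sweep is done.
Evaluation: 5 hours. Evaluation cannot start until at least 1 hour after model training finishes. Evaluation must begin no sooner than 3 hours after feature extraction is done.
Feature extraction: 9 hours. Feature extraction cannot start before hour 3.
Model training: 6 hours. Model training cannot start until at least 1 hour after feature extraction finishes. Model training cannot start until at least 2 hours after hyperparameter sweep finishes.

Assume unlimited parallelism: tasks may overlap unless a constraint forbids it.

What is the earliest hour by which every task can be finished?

Hyperparameter sweep has no prerequisites, so it starts at hour 0 and finishes at hour 3.
Feature extraction waits on its own release at hour 3, so it starts at hour 3 and finishes at 3 + 9 = hour 12.
Model training needs all of feature extraction (finishes hour 12, plus 1-hour gap → hour 13); hyperparameter sweep (finishes hour 3, plus 2-hour gap → hour 5). That puts its earliest start at hour 13; it finishes at 13 + 6 = hour 19.
For evaluation: model training (finishes hour 19, plus 1-hour gap → hour 20); feature extraction (finishes hour 12, plus 3-hour gap → hour 15). Taking the maximum gives a start of hour 20, and it finishes at 20 + 5 = hour 25.
Calibration cannot start until evaluation (finishes hour 25); hyperparameter sweep (finishes hour 3). The controlling bound is hour 25, so calibration finishes at 25 + 8 = hour 33.
Deployment waits on calibration (finishes hour 33, plus 3-hour gap → hour 36), so it starts at hour 36 and finishes at 36 + 9 = hour 45.
All tasks are finished once the last one completes. Finish times: Feature extraction at 12, Hyperparameter sweep at 3, Model training at 19, Evaluation at 25, Calibration at 33, Deployment at 45. The latest is hour 45.

45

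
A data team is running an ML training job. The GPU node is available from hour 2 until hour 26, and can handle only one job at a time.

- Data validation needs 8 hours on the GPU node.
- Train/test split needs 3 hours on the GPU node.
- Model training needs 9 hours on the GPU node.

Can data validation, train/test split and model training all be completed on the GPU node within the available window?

The GPU node window is 26 − 2 = 24 hours.
Running back to back, the jobs need 8 + 3 + 9 = 20 hours on the GPU node.
Since 20 ≤ 24, they fit within the window.

Yes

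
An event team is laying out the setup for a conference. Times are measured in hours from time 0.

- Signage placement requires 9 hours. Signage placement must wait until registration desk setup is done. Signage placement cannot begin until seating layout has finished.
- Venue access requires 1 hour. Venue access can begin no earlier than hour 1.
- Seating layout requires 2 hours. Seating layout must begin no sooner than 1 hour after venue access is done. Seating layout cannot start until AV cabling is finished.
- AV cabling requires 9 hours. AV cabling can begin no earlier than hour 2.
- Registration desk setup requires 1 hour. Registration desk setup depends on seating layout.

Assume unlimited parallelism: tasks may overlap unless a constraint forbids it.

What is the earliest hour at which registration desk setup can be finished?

AV cabling cannot begin until its own release at hour 2. It runs from hour 2 to 2 + 9 = hour 11.
Venue access cannot begin until its own release at hour 1. It runs from hour 1 to 1 + 1 = hour 2.
Seating layout has to wait for venue access (finishes hour 2, plus 1-hour gap → hour 3); AV cabling (finishes hour 11). The latest of these is hour 11, so seating layout runs hour 11 to 11 + 2 = hour 13.
Registration desk setup cannot begin until seating layout (finishes hour 13). It runs from hour 13 to 13 + 1 = hour 14.

14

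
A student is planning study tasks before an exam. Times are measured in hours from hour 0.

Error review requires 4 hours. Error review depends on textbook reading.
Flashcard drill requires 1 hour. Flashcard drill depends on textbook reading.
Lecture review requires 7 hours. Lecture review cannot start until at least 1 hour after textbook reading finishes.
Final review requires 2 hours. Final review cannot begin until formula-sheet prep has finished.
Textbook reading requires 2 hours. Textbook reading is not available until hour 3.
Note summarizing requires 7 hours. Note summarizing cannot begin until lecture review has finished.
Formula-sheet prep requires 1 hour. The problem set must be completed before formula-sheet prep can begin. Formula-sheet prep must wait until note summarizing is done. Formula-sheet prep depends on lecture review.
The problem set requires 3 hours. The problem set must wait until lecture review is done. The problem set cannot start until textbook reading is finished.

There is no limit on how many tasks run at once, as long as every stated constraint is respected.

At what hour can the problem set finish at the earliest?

After its own release at hour 3, textbook reading can start at hour 3 and finishes at hour 5.
Lecture review cannot begin until textbook reading (finishes hour 5, plus 1-hour gap → hour 6). It runs from hour 6 to 6 + 7 = hour 13.
For the problem set: lecture review (finishes hour 13); textbook reading (finishes hour 5). Taking the maximum gives a start of hour 13, and it finishes at 13 + 3 = hour 16.

16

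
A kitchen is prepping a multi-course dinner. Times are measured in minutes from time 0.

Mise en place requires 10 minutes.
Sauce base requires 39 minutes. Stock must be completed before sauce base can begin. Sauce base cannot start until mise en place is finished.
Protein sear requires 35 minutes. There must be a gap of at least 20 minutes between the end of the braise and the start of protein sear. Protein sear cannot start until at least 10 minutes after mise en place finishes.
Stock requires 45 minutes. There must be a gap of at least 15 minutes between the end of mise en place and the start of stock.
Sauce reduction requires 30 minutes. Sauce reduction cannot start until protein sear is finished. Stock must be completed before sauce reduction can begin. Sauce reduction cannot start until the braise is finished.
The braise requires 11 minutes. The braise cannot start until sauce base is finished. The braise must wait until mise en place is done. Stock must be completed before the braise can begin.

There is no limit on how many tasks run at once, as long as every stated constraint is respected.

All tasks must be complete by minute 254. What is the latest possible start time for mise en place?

49

Nothing follows sauce reduction; the deadline of minute 254 is its only limit. It must start by 254 − 30 = minute 224.
Protein sear must finish before sauce reduction (must start by minute 224). With a 35-minute duration, protein sear must start by 224 − 35 = minute 189.
The braise must finish in time for protein sear (must start by minute 189, minus 20-minute gap → minute 169); sauce reduction (must start by minute 224). The tightest is minute 169, so the braise must start by 169 − 11 = minute 158.
Sauce base has to be done before the braise (must start by minute 158). That means finishing by minute 158, i.e. starting by 158 − 39 = minute 119.
Stock feeds sauce base (must start by minute 119); the braise (must start by minute 158); sauce reduction (must start by minute 224). Taking the minimum, stock must finish by minute 119 and start by 119 − 45 = minute 74.
Mise en place has several dependents: stock (must start by minute 74, minus 15-minute gap → minute 59); sauce base (must start by minute 119); the braise (must start by minute 158); protein sear (must start by minute 189, minus 10-minute gap → minute 179). The earliest of those limits is minute 59, so mise en place must start by 59 − 10 = minute 49.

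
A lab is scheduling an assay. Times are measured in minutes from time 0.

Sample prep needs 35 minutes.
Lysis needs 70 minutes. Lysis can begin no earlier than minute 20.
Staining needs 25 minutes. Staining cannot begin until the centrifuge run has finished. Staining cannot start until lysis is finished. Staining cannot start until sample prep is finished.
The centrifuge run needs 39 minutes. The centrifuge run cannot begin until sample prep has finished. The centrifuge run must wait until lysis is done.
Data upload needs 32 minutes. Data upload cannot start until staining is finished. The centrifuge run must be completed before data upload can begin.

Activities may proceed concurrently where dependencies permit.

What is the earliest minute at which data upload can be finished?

Lysis cannot begin until its own release at minute 20. It runs from minute 20 to 20 + 70 = minute 90.
Sample prep can start immediately at minute 0; it finishes at minute 35.
For the centrifuge run: sample prep (finishes minute 35); lysis (finishes minute 90). Taking the maximum gives a start of minute 90, and it finishes at 90 + 39 = minute 129.
Staining has to wait for the centrifuge run (finishes minute 129); lysis (finishes minute 90); sample prep (finishes minute 35). The latest of these is minute 129, so staining runs minute 129 to 129 + 25 = minute 154.
Data upload cannot start until staining (finishes minute 154); the centrifuge run (finishes minute 129). The controlling bound is minute 154, so data upload finishes at 154 + 32 = minute 186.

186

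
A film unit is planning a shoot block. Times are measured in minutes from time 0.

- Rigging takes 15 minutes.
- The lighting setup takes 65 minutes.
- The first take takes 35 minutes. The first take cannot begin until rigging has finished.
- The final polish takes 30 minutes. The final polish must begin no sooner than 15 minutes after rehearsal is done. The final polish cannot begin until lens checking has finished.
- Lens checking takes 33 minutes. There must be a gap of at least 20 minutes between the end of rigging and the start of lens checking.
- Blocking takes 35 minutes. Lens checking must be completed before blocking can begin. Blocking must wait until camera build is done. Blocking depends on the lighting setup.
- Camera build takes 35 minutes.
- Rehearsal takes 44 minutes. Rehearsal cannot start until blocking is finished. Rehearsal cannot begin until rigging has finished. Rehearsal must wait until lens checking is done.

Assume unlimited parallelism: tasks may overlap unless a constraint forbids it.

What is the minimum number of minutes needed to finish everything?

Nothing blocks camera build, so it runs from minute 0 to minute 35.
The lighting setup has no prerequisites, so it starts at minute 0 and finishes at minute 65.
Rigging has no prerequisites, so it starts at minute 0 and finishes at minute 15.
After rigging (finishes minute 15), the first take can start at minute 15 and finishes at minute 50.
Lens checking cannot begin until rigging (finishes minute 15, plus 20-minute gap → minute 35). It runs from minute 35 to 35 + 33 = minute 68.
Blocking has to wait for lens checking (finishes minute 68); camera build (finishes minute 35); the lighting setup (finishes minute 65). The latest of these is minute 68, so blocking runs minute 68 to 68 + 35 = minute 103.
Rehearsal has to wait for blocking (finishes minute 103); rigging (finishes minute 15); lens checking (finishes minute 68). The latest of these is minute 103, so rehearsal runs minute 103 to 103 + 44 = minute 147.
The final polish needs all of rehearsal (finishes minute 147, plus 15-minute gap → minute 162); lens checking (finishes minute 68). That puts its earliest start at minute 162; it finishes at 162 + 30 = minute 192.
All tasks are finished once the last one completes. Finish times: Rigging at 15, The lighting setup at 65, Camera build at 35, Lens checking at 68, Blocking at 103, Rehearsal at 147, The final polish at 192, The first take at 50. The latest is minute 192.

192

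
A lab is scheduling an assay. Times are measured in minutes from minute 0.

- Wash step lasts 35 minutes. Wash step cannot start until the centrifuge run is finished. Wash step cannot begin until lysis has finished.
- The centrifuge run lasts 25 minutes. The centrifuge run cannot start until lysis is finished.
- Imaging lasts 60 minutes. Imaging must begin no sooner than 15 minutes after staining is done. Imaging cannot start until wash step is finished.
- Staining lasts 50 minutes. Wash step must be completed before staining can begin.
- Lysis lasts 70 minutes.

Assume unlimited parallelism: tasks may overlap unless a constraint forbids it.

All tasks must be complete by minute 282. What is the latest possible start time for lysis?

To finish by minute 282, imaging (duration 60) must start no later than minute 222.
Since imaging (must start by minute 222, minus 15-minute gap → minute 207) depends on it, staining must finish by minute 207. Backing off its 50-minute duration gives a latest start of minute 157.
Wash step has several dependents: staining (must start by minute 157); imaging (must start by minute 222). The earliest of those limits is minute 157, so wash step must start by 157 − 35 = minute 122.
The centrifuge run must finish before wash step (must start by minute 122). With a 25-minute duration, the centrifuge run must start by 122 − 25 = minute 97.
Lysis feeds the centrifuge run (must start by minute 97); wash step (must start by minute 122). Taking the minimum, lysis must finish by minute 97 and start by 97 − 70 = minute 27.

27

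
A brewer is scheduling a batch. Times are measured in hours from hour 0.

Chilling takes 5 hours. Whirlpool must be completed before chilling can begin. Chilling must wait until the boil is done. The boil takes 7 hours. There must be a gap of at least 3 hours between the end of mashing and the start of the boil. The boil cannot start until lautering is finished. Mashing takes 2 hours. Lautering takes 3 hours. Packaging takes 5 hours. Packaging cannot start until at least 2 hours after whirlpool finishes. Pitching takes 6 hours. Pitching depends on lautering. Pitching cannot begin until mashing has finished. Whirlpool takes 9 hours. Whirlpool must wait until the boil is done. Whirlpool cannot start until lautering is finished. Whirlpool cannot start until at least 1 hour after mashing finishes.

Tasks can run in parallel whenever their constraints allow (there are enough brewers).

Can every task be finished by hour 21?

No

Nothing blocks lautering, so it runs from hour 0 to hour 3.
Mashing can start immediately at hour 0; it finishes at hour 2.
Pitching has to wait for lautering (finishes hour 3); mashing (finishes hour 2). The latest of these is hour 3, so pitching runs hour 3 to 3 + 6 = hour 9.
The boil has to wait for mashing (finishes hour 2, plus 3-hour gap → hour 5); lautering (finishes hour 3). The latest of these is hour 5, so the boil runs hour 5 to 5 + 7 = hour 12.
Whirlpool needs all of the boil (finishes hour 12); lautering (finishes hour 3); mashing (finishes hour 2, plus 1-hour gap → hour 3). That puts its earliest start at hour 12; it finishes at 12 + 9 = hour 21.
Packaging waits on whirlpool (finishes hour 21, plus 2-hour gap → hour 23), so it starts at hour 23 and finishes at 23 + 5 = hour 28.
For chilling: whirlpool (finishes hour 21); the boil (finishes hour 12). Taking the maximum gives a start of hour 21, and it finishes at 21 + 5 = hour 26.
The earliest everything can be done is hour 28, which is after the deadline of 21, so it is not possible.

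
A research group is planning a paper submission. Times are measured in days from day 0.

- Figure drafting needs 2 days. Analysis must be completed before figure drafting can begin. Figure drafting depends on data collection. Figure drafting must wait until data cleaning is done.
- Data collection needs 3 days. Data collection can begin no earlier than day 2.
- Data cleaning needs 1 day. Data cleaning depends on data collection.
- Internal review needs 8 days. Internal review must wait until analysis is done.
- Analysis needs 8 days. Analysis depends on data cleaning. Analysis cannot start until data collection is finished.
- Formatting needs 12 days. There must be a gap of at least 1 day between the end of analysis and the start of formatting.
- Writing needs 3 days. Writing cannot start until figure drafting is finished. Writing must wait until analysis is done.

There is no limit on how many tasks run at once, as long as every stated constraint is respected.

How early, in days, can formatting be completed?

Data collection waits on its own release at day 2, so it starts at day 2 and finishes at 2 + 3 = day 5.
After data collection (finishes day 5), data cleaning can start at day 5 and finishes at day 6.
For analysis: data cleaning (finishes day 6); data collection (finishes day 5). Taking the maximum gives a start of day 6, and it finishes at 6 + 8 = day 14.
Formatting waits on analysis (finishes day 14, plus 1-day gap → day 15), so it starts at day 15 and finishes at 15 + 12 = day 27.

27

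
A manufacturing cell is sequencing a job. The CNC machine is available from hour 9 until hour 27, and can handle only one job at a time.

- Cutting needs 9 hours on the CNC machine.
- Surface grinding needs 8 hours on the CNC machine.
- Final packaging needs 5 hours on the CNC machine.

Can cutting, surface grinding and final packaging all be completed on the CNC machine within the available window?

No

The CNC machine window is 27 − 9 = 18 hours.
Running back to back, the jobs need 9 + 8 + 5 = 22 hours on the CNC machine.
Since 22 > 18, they cannot all fit.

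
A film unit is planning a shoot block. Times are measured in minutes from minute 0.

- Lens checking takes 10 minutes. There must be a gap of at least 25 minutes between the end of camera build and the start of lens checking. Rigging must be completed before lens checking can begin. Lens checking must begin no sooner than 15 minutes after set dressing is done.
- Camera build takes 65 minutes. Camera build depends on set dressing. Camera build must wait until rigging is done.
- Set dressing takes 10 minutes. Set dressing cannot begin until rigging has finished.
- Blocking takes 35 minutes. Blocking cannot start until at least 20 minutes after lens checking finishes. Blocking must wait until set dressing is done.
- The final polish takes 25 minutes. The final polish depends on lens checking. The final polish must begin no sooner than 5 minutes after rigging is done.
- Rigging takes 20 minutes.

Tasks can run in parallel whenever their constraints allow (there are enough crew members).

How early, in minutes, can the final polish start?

Nothing blocks rigging, so it runs from minute 0 to minute 20.
Set dressing cannot begin until rigging (finishes minute 20). It runs from minute 20 to 20 + 10 = minute 30.
Camera build cannot start until set dressing (finishes minute 30); rigging (finishes minute 20). The controlling bound is minute 30, so camera build finishes at 30 + 65 = minute 95.
Lens checking has to wait for camera build (finishes minute 95, plus 25-minute gap → minute 120); rigging (finishes minute 20); set dressing (finishes minute 30, plus 15-minute gap → minute 45). The latest of these is minute 120, so lens checking runs minute 120 to 120 + 10 = minute 130.
The final polish waits on lens checking (finishes minute 130); rigging (finishes minute 20, plus 5-minute gap → minute 25). The latest of these is minute 130, which is the earliest the final polish can start.

130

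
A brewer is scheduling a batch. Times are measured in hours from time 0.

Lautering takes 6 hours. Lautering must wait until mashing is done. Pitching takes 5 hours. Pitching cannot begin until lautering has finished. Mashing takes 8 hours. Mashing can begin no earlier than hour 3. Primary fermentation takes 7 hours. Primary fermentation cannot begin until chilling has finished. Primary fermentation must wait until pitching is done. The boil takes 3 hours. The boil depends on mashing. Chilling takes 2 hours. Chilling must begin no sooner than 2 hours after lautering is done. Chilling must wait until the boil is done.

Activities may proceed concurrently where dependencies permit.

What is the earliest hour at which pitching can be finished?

After its own release at hour 3, mashing can start at hour 3 and finishes at hour 11.
Lautering waits on mashing (finishes hour 11), so it starts at hour 11 and finishes at 11 + 6 = hour 17.
Pitching waits on lautering (finishes hour 17), so it starts at hour 17 and finishes at 17 + 5 = hour 22.

22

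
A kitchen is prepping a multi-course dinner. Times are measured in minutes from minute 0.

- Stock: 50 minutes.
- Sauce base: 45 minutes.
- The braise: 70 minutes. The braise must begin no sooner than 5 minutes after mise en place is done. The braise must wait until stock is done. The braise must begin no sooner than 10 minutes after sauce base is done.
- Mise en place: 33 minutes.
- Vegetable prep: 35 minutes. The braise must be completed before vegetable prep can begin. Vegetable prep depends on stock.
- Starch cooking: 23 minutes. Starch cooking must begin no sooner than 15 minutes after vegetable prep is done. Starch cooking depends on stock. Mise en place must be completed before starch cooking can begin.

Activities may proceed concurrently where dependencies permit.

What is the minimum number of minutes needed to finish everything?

198

Nothing blocks sauce base, so it runs from minute 0 to minute 45.
Nothing blocks stock, so it runs from minute 0 to minute 50.
Mise en place has no prerequisites, so it starts at minute 0 and finishes at minute 33.
The braise has to wait for mise en place (finishes minute 33, plus 5-minute gap → minute 38); stock (finishes minute 50); sauce base (finishes minute 45, plus 10-minute gap → minute 55). The latest of these is minute 55, so the braise runs minute 55 to 55 + 70 = minute 125.
Vegetable prep needs all of the braise (finishes minute 125); stock (finishes minute 50). That puts its earliest start at minute 125; it finishes at 125 + 35 = minute 160.
For starch cooking: vegetable prep (finishes minute 160, plus 15-minute gap → minute 175); stock (finishes minute 50); mise en place (finishes minute 33). Taking the maximum gives a start of minute 175, and it finishes at 175 + 23 = minute 198.
All tasks are finished once the last one completes. Finish times: Mise en place at 33, Stock at 50, Sauce base at 45, The braise at 125, Vegetable prep at 160, Starch cooking at 198. The latest is minute 198.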